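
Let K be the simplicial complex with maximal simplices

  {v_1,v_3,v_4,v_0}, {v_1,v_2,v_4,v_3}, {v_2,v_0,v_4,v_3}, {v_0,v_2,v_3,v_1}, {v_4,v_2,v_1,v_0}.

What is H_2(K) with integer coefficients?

H_2 ≅ 0.

We work with the vertex ordering v_0 < v_1 < v_2 < v_3 < v_4. The simplices of K, each written with vertices in increasing order, are:

  0-simplices (5): [v_0], [v_1], [v_2], [v_3], [v_4]
  1-simplices (10): [v_0,v_1], [v_0,v_2], [v_0,v_3], [v_0,v_4], [v_1,v_2], [v_1,v_3], [v_1,v_4], [v_2,v_3], [v_2,v_4], [v_3,v_4]
  2-simplices (10): [v_0,v_1,v_2], [v_0,v_1,v_3], [v_0,v_1,v_4], [v_0,v_2,v_3], [v_0,v_2,v_4], [v_0,v_3,v_4], [v_1,v_2,v_3], [v_1,v_2,v_4], [v_1,v_3,v_4], [v_2,v_3,v_4]
  3-simplices (5): [v_0,v_1,v_2,v_3], [v_0,v_1,v_2,v_4], [v_0,v_1,v_3,v_4], [v_0,v_2,v_3,v_4], [v_1,v_2,v_3,v_4]

so the chain groups are C_0 ≅ Z^5, C_1 ≅ Z^10, C_2 ≅ Z^10, C_3 ≅ Z^5.

Boundary ∂_1: C_1 → C_0 is given by ∂[p,q] = [q] − [p]. For instance
  ∂[v_0,v_4] = [v_4] − [v_0].
As a 5×10 matrix over Z this has rank 4, with invariant factors (1,1,1,1).

∂_2: C_2 → C_1 maps a triangle to the signed sum of its edges. For instance
  ∂[v_0,v_3,v_4] = [v_3,v_4] − [v_0,v_4] + [v_0,v_3],
  ∂[v_0,v_2,v_3] = [v_2,v_3] − [v_0,v_3] + [v_0,v_2].
As a 10×10 matrix over Z this has rank 6, with invariant factors (1,1,1,1,1,1).

Boundary ∂_3: C_3 → C_2 sends each 3-simplex σ to the alternating sum Σ_i (−1)^i (σ with its i-th vertex removed). For instance
  ∂[v_0,v_1,v_2,v_3] = [v_1,v_2,v_3] − [v_0,v_2,v_3] + [v_0,v_1,v_3] − [v_0,v_1,v_2],
  ∂[v_0,v_1,v_3,v_4] = [v_1,v_3,v_4] − [v_0,v_3,v_4] + [v_0,v_1,v_4] − [v_0,v_1,v_3].
This gives a 10×5 integer matrix of rank 4; reducing to Smith normal form yields diagonal entries (1,1,1,1).

Computing H_k = (kernel of ∂_k) / (image of ∂_{k+1}):

  H_2: rank ker ∂_2 − rank ∂_3 = (10 − 6) − 4 = 0, and the invariant factors of ∂_3 are all 1, so H_2 ≅ 0.

(K is a triangulation of the 3-sphere S^3.)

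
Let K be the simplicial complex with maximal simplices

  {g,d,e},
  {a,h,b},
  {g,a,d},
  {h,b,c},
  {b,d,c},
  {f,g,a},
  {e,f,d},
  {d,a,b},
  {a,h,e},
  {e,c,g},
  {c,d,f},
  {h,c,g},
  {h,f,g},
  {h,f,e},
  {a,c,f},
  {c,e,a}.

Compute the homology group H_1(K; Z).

Order the vertices as a < b < c < d < e < f < g < h. Listing each simplex with vertices in this order, K has dimension 2 with simplices:

  0-simplices (8): a, b, c, d, e, f, g, h
  1-simplices (24): ab, ac, ad, ae, af, ag, ah, bc, bd, bh, cd, ce, cf, cg, ch, de, df, dg, ef, eg, eh, fg, fh, gh
  2-simplices (16): abd, abh, ace, acf, adg, aeh, afg, bcd, bch, cdf, ceg, cgh, def, deg, efh, fgh

Hence C_0 ≅ Z^8, C_1 ≅ Z^24, C_2 ≅ Z^16.

∂_1: C_1 → C_0 sends each edge [p,q] (with p < q) to q − p. For instance
  ∂ad = d − a.
As a 8×24 matrix over Z this has rank 7, with invariant factors (1,1,1,1,1,1,1).

The boundary map ∂_2: C_2 → C_1 acts by ∂[p,q,r] = [q,r] − [p,r] + [p,q]. For instance
  ∂cgh = gh − ch + cg,
  ∂fgh = gh − fh + fg.
This gives a 24×16 integer matrix of rank 15; reducing to Smith normal form yields diagonal entries (1,1,1,1,1,1,1,1,1,1,1,1,1,1,1).

From H_k ≅ ker(∂_k) / im(∂_{k+1}) we obtain:

  H_1: rank ker ∂_1 − rank ∂_2 = (24 − 7) − 15 = 2, and the invariant factors of ∂_2 are all 1, so H_1 ≅ Z^2.

H_1 ≅ Z^2.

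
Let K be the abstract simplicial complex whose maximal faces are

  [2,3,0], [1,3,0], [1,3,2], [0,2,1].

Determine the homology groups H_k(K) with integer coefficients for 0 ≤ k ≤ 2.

We work with the vertex ordering 0 < 1 < 2 < 3. The simplices of K, each written with vertices in increasing order, are:

  0-simplices (4): [0], [1], [2], [3]
  1-simplices (6): [0,1], [0,2], [0,3], [1,2], [1,3], [2,3]
  2-simplices (4): [0,1,2], [0,1,3], [0,2,3], [1,2,3]

Hence C_0 ≅ Z^4, C_1 ≅ Z^6, C_2 ≅ Z^4.

Boundary ∂_1: C_1 → C_0 is given by ∂[p,q] = [q] − [p]. For instance
  ∂[0,1] = [1] − [0].
This gives a 4×6 integer matrix of rank 3; reducing to Smith normal form yields diagonal entries (1,1,1).

∂_2: C_2 → C_1 sends each 2-simplex [p,q,r] to [q,r] − [p,r] + [p,q]. For instance
  ∂[0,1,3] = [1,3] − [0,3] + [0,1],
  ∂[0,2,3] = [2,3] − [0,3] + [0,2].
The resulting 6×4 matrix has rank 3, and its Smith normal form has invariant factors (1,1,1).

Reading off H_k = ker ∂_k / im ∂_{k+1}:

  H_0: rank C_0 − rank ∂_1 = 4 − 3 = 1, and the invariant factors of ∂_1 are all 1, so H_0 = Z.
  H_1: rank ker ∂_1 − rank ∂_2 = (6 − 3) − 3 = 0, and the invariant factors of ∂_2 are all 1, so H_1 = 0.
  H_2: rank ker ∂_2 − rank ∂_3 = (4 − 3) − 0 = 1, and there is no ∂_3, so H_2 = Z.

H_0 = Z,  H_1 = 0,  H_2 = Z.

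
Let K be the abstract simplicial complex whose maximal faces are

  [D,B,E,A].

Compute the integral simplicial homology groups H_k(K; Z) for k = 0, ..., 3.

H_0 = Z,  H_1 = 0,  H_2 = 0,  H_3 = 0.

Order the vertices as A < B < D < E. Listing each simplex with vertices in this order, K has dimension 3 with simplices:

  0-simplices (4): A, B, D, E
  1-simplices (6): AB, AD, AE, BD, BE, DE
  2-simplices (4): ABD, ABE, ADE, BDE
  3-simplices (1): ABDE

Hence C_0 ≅ Z^4, C_1 ≅ Z^6, C_2 ≅ Z^4, C_3 ≅ Z^1.

∂_1: C_1 → C_0 is given by ∂[p,q] = [q] − [p]. For instance
  ∂AE = E − A.
The 4×6 boundary matrix has rank 3 and Smith normal form diag(1,1,1).

∂_2: C_2 → C_1 acts by ∂[p,q,r] = [q,r] − [p,r] + [p,q]. For instance
  ∂ABD = BD − AD + AB,
  ∂ABE = BE − AE + AB.
This gives a 6×4 integer matrix of rank 3; reducing to Smith normal form yields diagonal entries (1,1,1).

∂_3: C_3 → C_2 sends each 3-simplex σ to the alternating sum Σ_i (−1)^i (σ with its i-th vertex removed). For instance
  ∂ABDE = BDE − ADE + ABE − ABD.
The resulting 4×1 matrix has rank 1, and its Smith normal form has invariant factors (1).

Now H_k = ker ∂_k / im ∂_{k+1}, so:

  H_0: rank C_0 − rank ∂_1 = 4 − 3 = 1, and the invariant factors of ∂_1 are all 1, so H_0 ≅ Z.
  H_1: rank ker ∂_1 − rank ∂_2 = (6 − 3) − 3 = 0, and the invariant factors of ∂_2 are all 1, so H_1 ≅ 0.
  H_2: rank ker ∂_2 − rank ∂_3 = (4 − 3) − 1 = 0, and the invariant factors of ∂_3 are all 1, so H_2 ≅ 0.
  H_3: rank ker ∂_3 − rank ∂_4 = (1 − 1) − 0 = 0, and there is no ∂_4, so H_3 ≅ 0.

As a check, the Euler characteristic is 4 − 6 + 4 − 1 = 1, which agrees with 1 − 0 + 0 − 0 = 1.
(K is a triangulation of the 3-simplex.)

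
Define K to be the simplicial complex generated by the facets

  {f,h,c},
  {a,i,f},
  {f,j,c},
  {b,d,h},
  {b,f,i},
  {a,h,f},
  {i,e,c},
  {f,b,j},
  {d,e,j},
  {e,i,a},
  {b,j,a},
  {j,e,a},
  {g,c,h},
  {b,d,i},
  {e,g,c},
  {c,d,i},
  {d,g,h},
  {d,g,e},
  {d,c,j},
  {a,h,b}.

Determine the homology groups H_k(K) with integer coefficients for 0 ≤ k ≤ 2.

H_0 = Z,  H_1 = Z ⊕ Z/2,  H_2 = 0.

Take the total order a < b < c < d < e < f < g < h < i < j on the vertex set. Then K (dimension 2) consists of the simplices:

  0-simplices (10): a, b, c, d, e, f, g, h, i, j
  1-simplices (30): ab, ae, af, ah, ai, aj, bd, bf, bh, bi, bj, cd, ce, cf, cg, ch, ci, cj, de, dg, dh, di, dj, eg, ei, ej, fh, fi, fj, gh
  2-simplices (20): abh, abj, aei, aej, afh, afi, bdh, bdi, bfi, bfj, cdi, cdj, ceg, cei, cfh, cfj, cgh, deg, dej, dgh

Hence C_0 ≅ Z^10, C_1 ≅ Z^30, C_2 ≅ Z^20.

The boundary map ∂_1: C_1 → C_0 sends each edge [p,q] (with p < q) to q − p.
This gives a 10×30 integer matrix of rank 9; reducing to Smith normal form yields diagonal entries (1,1,1,1,1,1,1,1,1).

Boundary ∂_2: C_2 → C_1 sends each 2-simplex [p,q,r] to [q,r] − [p,r] + [p,q]. For instance
  ∂afh = fh − ah + af,
  ∂ceg = eg − cg + ce.
The 30×20 boundary matrix has rank 20 and Smith normal form diag(1,1,1,1,1,1,1,1,1,1,1,1,1,1,1,1,1,1,1,2).

From H_k ≅ ker(∂_k) / im(∂_{k+1}) we obtain:

  H_0: rank C_0 − rank ∂_1 = 10 − 9 = 1, and the invariant factors of ∂_1 are all 1, so H_0 ≅ Z.
  H_1: rank ker ∂_1 − rank ∂_2 = (30 − 9) − 20 = 1, and ∂_2 has invariant factor 2 > 1, so H_1 ≅ Z ⊕ Z/2.
  H_2: rank ker ∂_2 − rank ∂_3 = (20 − 20) − 0 = 0, and there is no ∂_3, so H_2 ≅ 0.

(K is a triangulation of the Klein bottle.)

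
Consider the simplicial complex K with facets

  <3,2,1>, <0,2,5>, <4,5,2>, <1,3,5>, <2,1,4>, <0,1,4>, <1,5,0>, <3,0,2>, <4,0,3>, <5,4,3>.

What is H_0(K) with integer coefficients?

Order the vertices as 0 < 1 < 2 < 3 < 4 < 5. Listing each simplex with vertices in this order, K has dimension 2 with simplices:

  0-simplices (6): [0], [1], [2], [3], [4], [5]
  1-simplices (15): [0,1], [0,2], [0,3], [0,4], [0,5], [1,2], [1,3], [1,4], [1,5], [2,3], [2,4], [2,5], [3,4], [3,5], [4,5]
  2-simplices (10): [0,1,4], [0,1,5], [0,2,3], [0,2,5], [0,3,4], [1,2,3], [1,2,4], [1,3,5], [2,4,5], [3,4,5]

so the chain groups are C_0 ≅ Z^6, C_1 ≅ Z^15, C_2 ≅ Z^10.

∂_1: C_1 → C_0 sends each edge [p,q] (with p < q) to q − p.
This gives a 6×15 integer matrix of rank 5; reducing to Smith normal form yields diagonal entries (1,1,1,1,1).

Boundary ∂_2: C_2 → C_1 sends each 2-simplex [p,q,r] to [q,r] − [p,r] + [p,q]. For instance
  ∂[0,1,4] = [1,4] − [0,4] + [0,1],
  ∂[0,1,5] = [1,5] − [0,5] + [0,1].
This gives a 15×10 integer matrix of rank 10; reducing to Smith normal form yields diagonal entries (1,1,1,1,1,1,1,1,1,2).

Reading off H_k = ker ∂_k / im ∂_{k+1}:

  H_0: rank C_0 − rank ∂_1 = 6 − 5 = 1, and the invariant factors of ∂_1 are all 1, so H_0 = Z.

H_0 ≅ Z.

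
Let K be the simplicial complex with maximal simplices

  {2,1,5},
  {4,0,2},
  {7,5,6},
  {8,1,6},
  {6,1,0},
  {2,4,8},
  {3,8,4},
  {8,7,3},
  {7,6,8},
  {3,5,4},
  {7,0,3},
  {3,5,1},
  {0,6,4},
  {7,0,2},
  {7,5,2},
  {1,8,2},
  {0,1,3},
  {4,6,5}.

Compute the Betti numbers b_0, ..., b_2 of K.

Take the total order 0 < 1 < 2 < 3 < 4 < 5 < 6 < 7 < 8 on the vertex set. Then K (dimension 2) consists of the simplices:

  0-simplices (9): [0], [1], [2], [3], [4], [5], [6], [7], [8]
  1-simplices (27): (27 of them)
  2-simplices (18): [0,1,3], [0,1,6], [0,2,4], [0,2,7], [0,3,7], [0,4,6], [1,2,5], [1,2,8], [1,3,5], [1,6,8], [2,4,8], [2,5,7], [3,4,5], [3,4,8], [3,7,8], [4,5,6], [5,6,7], [6,7,8]

giving chain groups C_0 ≅ Z^9, C_1 ≅ Z^27, C_2 ≅ Z^18.

∂_1: C_1 → C_0 sends each edge [p,q] (with p < q) to q − p.
The 9×27 boundary matrix has rank 8 and Smith normal form diag(1,1,1,1,1,1,1,1).

Boundary ∂_2: C_2 → C_1 maps a triangle to the signed sum of its edges. For instance
  ∂[2,5,7] = [5,7] − [2,7] + [2,5],
  ∂[0,3,7] = [3,7] − [0,7] + [0,3].
The resulting 27×18 matrix has rank 17, and its Smith normal form has invariant factors (1,1,1,1,1,1,1,1,1,1,1,1,1,1,1,1,1).

From H_k ≅ ker(∂_k) / im(∂_{k+1}) we obtain:

  H_0: rank C_0 − rank ∂_1 = 9 − 8 = 1, and the invariant factors of ∂_1 are all 1, so H_0 ≅ Z.
  H_1: rank ker ∂_1 − rank ∂_2 = (27 − 8) − 17 = 2, and the invariant factors of ∂_2 are all 1, so H_1 ≅ Z^2.
  H_2: rank ker ∂_2 − rank ∂_3 = (18 − 17) − 0 = 1, and there is no ∂_3, so H_2 ≅ Z.

(K is a triangulation of the torus T^2.)

Hence the Betti numbers are b_0 = 1, b_1 = 2, b_2 = 1.

b_0 = 1, b_1 = 2, b_2 = 1.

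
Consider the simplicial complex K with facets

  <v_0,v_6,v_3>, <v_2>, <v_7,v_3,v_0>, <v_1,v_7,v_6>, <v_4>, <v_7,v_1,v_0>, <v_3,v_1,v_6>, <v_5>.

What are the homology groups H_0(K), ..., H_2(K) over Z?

Fix the vertex order v_0 < v_1 < v_2 < v_3 < v_4 < v_5 < v_6 < v_7 and write every simplex with vertices in increasing order. Then dim K = 2 and the simplices of K are:

  0-simplices (8): [v_0], [v_1], [v_2], [v_3], [v_4], [v_5], [v_6], [v_7]
  1-simplices (10): [v_0,v_1], [v_0,v_3], [v_0,v_6], [v_0,v_7], [v_1,v_3], [v_1,v_6], [v_1,v_7], [v_3,v_6], [v_3,v_7], [v_6,v_7]
  2-simplices (5): [v_0,v_1,v_7], [v_0,v_3,v_6], [v_0,v_3,v_7], [v_1,v_3,v_6], [v_1,v_6,v_7]

so the chain groups are C_0 ≅ Z^8, C_1 ≅ Z^10, C_2 ≅ Z^5.

Boundary ∂_1: C_1 → C_0 is given by ∂[p,q] = [q] − [p]. For instance
  ∂[v_3,v_6] = [v_6] − [v_3].
As a 8×10 matrix over Z this has rank 4, with invariant factors (1,1,1,1).

∂_2: C_2 → C_1 maps a triangle to the signed sum of its edges. For instance
  ∂[v_0,v_1,v_7] = [v_1,v_7] − [v_0,v_7] + [v_0,v_1],
  ∂[v_0,v_3,v_7] = [v_3,v_7] − [v_0,v_7] + [v_0,v_3].
The resulting 10×5 matrix has rank 5, and its Smith normal form has invariant factors (1,1,1,1,1).

Reading off H_k = ker ∂_k / im ∂_{k+1}:

  H_0: rank C_0 − rank ∂_1 = 8 − 4 = 4, and the invariant factors of ∂_1 are all 1, so H_0 ≅ Z^4.
  H_1: rank ker ∂_1 − rank ∂_2 = (10 − 4) − 5 = 1, and the invariant factors of ∂_2 are all 1, so H_1 ≅ Z.
  H_2: rank ker ∂_2 − rank ∂_3 = (5 − 5) − 0 = 0, and there is no ∂_3, so H_2 ≅ 0.

H_0 = Z^4,  H_1 = Z,  H_2 = 0.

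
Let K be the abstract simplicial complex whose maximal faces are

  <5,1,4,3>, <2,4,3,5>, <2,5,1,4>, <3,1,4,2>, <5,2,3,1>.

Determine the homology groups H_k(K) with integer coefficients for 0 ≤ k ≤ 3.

H_0 ≅ Z,  H_1 = 0,  H_2 = 0,  H_3 ≅ Z.

Order the vertices as 1 < 2 < 3 < 4 < 5. Listing each simplex with vertices in this order, K has dimension 3 with simplices:

  0-simplices (5): [1], [2], [3], [4], [5]
  1-simplices (10): [1,2], [1,3], [1,4], [1,5], [2,3], [2,4], [2,5], [3,4], [3,5], [4,5]
  2-simplices (10): [1,2,3], [1,2,4], [1,2,5], [1,3,4], [1,3,5], [1,4,5], [2,3,4], [2,3,5], [2,4,5], [3,4,5]
  3-simplices (5): [1,2,3,4], [1,2,3,5], [1,2,4,5], [1,3,4,5], [2,3,4,5]

giving chain groups C_0 ≅ Z^5, C_1 ≅ Z^10, C_2 ≅ Z^10, C_3 ≅ Z^5.

∂_1: C_1 → C_0 maps an edge to its endpoints' difference, ∂[p,q] = q − p. For instance
  ∂[1,3] = [3] − [1].
The 5×10 boundary matrix has rank 4 and Smith normal form diag(1,1,1,1).

The boundary map ∂_2: C_2 → C_1 acts by ∂[p,q,r] = [q,r] − [p,r] + [p,q]. For instance
  ∂[2,3,5] = [3,5] − [2,5] + [2,3],
  ∂[1,2,3] = [2,3] − [1,3] + [1,2].
As a 10×10 matrix over Z this has rank 6, with invariant factors (1,1,1,1,1,1).

∂_3: C_3 → C_2 sends each 3-simplex σ to the alternating sum Σ_i (−1)^i (σ with its i-th vertex removed). For instance
  ∂[2,3,4,5] = [3,4,5] − [2,4,5] + [2,3,5] − [2,3,4],
  ∂[1,2,3,5] = [2,3,5] − [1,3,5] + [1,2,5] − [1,2,3].
As a 10×5 matrix over Z this has rank 4, with invariant factors (1,1,1,1).

Reading off H_k = ker ∂_k / im ∂_{k+1}:

  H_0: rank C_0 − rank ∂_1 = 5 − 4 = 1, and the invariant factors of ∂_1 are all 1, so H_0 = Z.
  H_1: rank ker ∂_1 − rank ∂_2 = (10 − 4) − 6 = 0, and the invariant factors of ∂_2 are all 1, so H_1 = 0.
  H_2: rank ker ∂_2 − rank ∂_3 = (10 − 6) − 4 = 0, and the invariant factors of ∂_3 are all 1, so H_2 = 0.
  H_3: rank ker ∂_3 − rank ∂_4 = (5 − 4) − 0 = 1, and there is no ∂_4, so H_3 = Z.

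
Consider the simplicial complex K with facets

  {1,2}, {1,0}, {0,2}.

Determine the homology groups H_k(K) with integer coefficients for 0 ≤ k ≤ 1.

H_0 ≅ Z,  H_1 ≅ Z.

Take the total order 0 < 1 < 2 on the vertex set. Then K (dimension 1) consists of the simplices:

  0-simplices (3): [0], [1], [2]
  1-simplices (3): [0,1], [0,2], [1,2]

Hence C_0 ≅ Z^3, C_1 ≅ Z^3.

The boundary map ∂_1: C_1 → C_0 is given by ∂[p,q] = [q] − [p].
As a 3×3 matrix over Z this has rank 2, with invariant factors (1,1).

Reading off H_k = ker ∂_k / im ∂_{k+1}:

  H_0: rank C_0 − rank ∂_1 = 3 − 2 = 1, and the invariant factors of ∂_1 are all 1, so H_0 = Z.
  H_1: rank ker ∂_1 − rank ∂_2 = (3 − 2) − 0 = 1, and there is no ∂_2, so H_1 = Z.

(K is a triangulation of the circle S^1.)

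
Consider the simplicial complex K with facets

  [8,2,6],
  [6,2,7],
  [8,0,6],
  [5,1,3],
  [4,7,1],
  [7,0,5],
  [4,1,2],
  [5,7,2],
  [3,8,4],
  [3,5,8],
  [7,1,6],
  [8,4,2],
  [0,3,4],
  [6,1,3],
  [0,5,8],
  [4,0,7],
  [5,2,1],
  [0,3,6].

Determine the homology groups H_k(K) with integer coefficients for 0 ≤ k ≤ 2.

H_0 = Z,  H_1 = Z ⊕ Z/2,  H_2 = 0.

Fix the vertex order 0 < 1 < 2 < 3 < 4 < 5 < 6 < 7 < 8 and write every simplex with vertices in increasing order. Then dim K = 2 and the simplices of K are:

  0-simplices (9): [0], [1], [2], [3], [4], [5], [6], [7], [8]
  1-simplices (27): (27 of them)
  2-simplices (18): [0,3,4], [0,3,6], [0,4,7], [0,5,7], [0,5,8], [0,6,8], [1,2,4], [1,2,5], [1,3,5], [1,3,6], [1,4,7], [1,6,7], [2,4,8], [2,5,7], [2,6,7], [2,6,8], [3,4,8], [3,5,8]

Hence C_0 ≅ Z^9, C_1 ≅ Z^27, C_2 ≅ Z^18.

∂_1: C_1 → C_0 sends each edge [p,q] (with p < q) to q − p. For instance
  ∂[0,4] = [4] − [0].
This gives a 9×27 integer matrix of rank 8; reducing to Smith normal form yields diagonal entries (1,1,1,1,1,1,1,1).

The boundary map ∂_2: C_2 → C_1 maps a triangle to the signed sum of its edges. For instance
  ∂[1,6,7] = [6,7] − [1,7] + [1,6],
  ∂[3,5,8] = [5,8] − [3,8] + [3,5].
As a 27×18 matrix over Z this has rank 18, with invariant factors (1,1,1,1,1,1,1,1,1,1,1,1,1,1,1,1,1,2).

Reading off H_k = ker ∂_k / im ∂_{k+1}:

  H_0: rank C_0 − rank ∂_1 = 9 − 8 = 1, and the invariant factors of ∂_1 are all 1, so H_0 = Z.
  H_1: rank ker ∂_1 − rank ∂_2 = (27 − 8) − 18 = 1, and ∂_2 has invariant factor 2 > 1, so H_1 = Z ⊕ Z/2.
  H_2: rank ker ∂_2 − rank ∂_3 = (18 − 18) − 0 = 0, and there is no ∂_3, so H_2 = 0.

(K is a triangulation of the Klein bottle.)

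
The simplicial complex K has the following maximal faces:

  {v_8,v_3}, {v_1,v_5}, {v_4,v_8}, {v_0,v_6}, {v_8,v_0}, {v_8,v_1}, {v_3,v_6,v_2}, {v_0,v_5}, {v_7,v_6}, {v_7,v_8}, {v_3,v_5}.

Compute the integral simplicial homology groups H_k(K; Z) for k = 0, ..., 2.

H_0 = Z,  H_1 = Z^4,  H_2 = 0.

We work with the vertex ordering v_0 < v_1 < v_2 < v_3 < v_4 < v_5 < v_6 < v_7 < v_8. The simplices of K, each written with vertices in increasing order, are:

  0-simplices (9): [v_0], [v_1], [v_2], [v_3], [v_4], [v_5], [v_6], [v_7], [v_8]
  1-simplices (13): [v_0,v_5], [v_0,v_6], [v_0,v_8], [v_1,v_5], [v_1,v_8], [v_2,v_3], [v_2,v_6], [v_3,v_5], [v_3,v_6], [v_3,v_8], [v_4,v_8], [v_6,v_7], [v_7,v_8]
  2-simplices (1): [v_2,v_3,v_6]

giving chain groups C_0 ≅ Z^9, C_1 ≅ Z^13, C_2 ≅ Z^1.

Boundary ∂_1: C_1 → C_0 is given by ∂[p,q] = [q] − [p]. For instance
  ∂[v_3,v_8] = [v_8] − [v_3].
The resulting 9×13 matrix has rank 8, and its Smith normal form has invariant factors (1,1,1,1,1,1,1,1).

Boundary ∂_2: C_2 → C_1 maps a triangle to the signed sum of its edges. For instance
  ∂[v_2,v_3,v_6] = [v_3,v_6] − [v_2,v_6] + [v_2,v_3].
The resulting 13×1 matrix has rank 1, and its Smith normal form has invariant factors (1).

Now H_k = ker ∂_k / im ∂_{k+1}, so:

  H_0: rank C_0 − rank ∂_1 = 9 − 8 = 1, and the invariant factors of ∂_1 are all 1, so H_0 = Z.
  H_1: rank ker ∂_1 − rank ∂_2 = (13 − 8) − 1 = 4, and the invariant factors of ∂_2 are all 1, so H_1 = Z^4.
  H_2: rank ker ∂_2 − rank ∂_3 = (1 − 1) − 0 = 0, and there is no ∂_3, so H_2 = 0.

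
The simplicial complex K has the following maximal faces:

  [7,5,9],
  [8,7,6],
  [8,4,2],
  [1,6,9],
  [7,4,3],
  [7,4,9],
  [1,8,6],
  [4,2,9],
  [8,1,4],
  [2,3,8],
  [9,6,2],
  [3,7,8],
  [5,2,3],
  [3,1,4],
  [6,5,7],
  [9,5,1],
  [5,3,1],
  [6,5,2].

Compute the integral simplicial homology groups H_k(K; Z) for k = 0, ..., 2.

H_0 ≅ Z,  H_1 ≅ Z ⊕ Z/2Z,  H_2 = 0.

We work with the vertex ordering 1 < 2 < 3 < 4 < 5 < 6 < 7 < 8 < 9. The simplices of K, each written with vertices in increasing order, are:

  0-simplices (9): [1], [2], [3], [4], [5], [6], [7], [8], [9]
  1-simplices (27): (27 of them)
  2-simplices (18): [1,3,4], [1,3,5], [1,4,8], [1,5,9], [1,6,8], [1,6,9], [2,3,5], [2,3,8], [2,4,8], [2,4,9], [2,5,6], [2,6,9], [3,4,7], [3,7,8], [4,7,9], [5,6,7], [5,7,9], [6,7,8]

giving chain groups C_0 ≅ Z^9, C_1 ≅ Z^27, C_2 ≅ Z^18.

∂_1: C_1 → C_0 is given by ∂[p,q] = [q] − [p]. For instance
  ∂[2,9] = [9] − [2].
This gives a 9×27 integer matrix of rank 8; reducing to Smith normal form yields diagonal entries (1,1,1,1,1,1,1,1).

The boundary map ∂_2: C_2 → C_1 maps a triangle to the signed sum of its edges. For instance
  ∂[2,6,9] = [6,9] − [2,9] + [2,6],
  ∂[1,6,9] = [6,9] − [1,9] + [1,6].
The resulting 27×18 matrix has rank 18, and its Smith normal form has invariant factors (1,1,1,1,1,1,1,1,1,1,1,1,1,1,1,1,1,2).

Computing H_k = (kernel of ∂_k) / (image of ∂_{k+1}):

  H_0: rank C_0 − rank ∂_1 = 9 − 8 = 1, and the invariant factors of ∂_1 are all 1, so H_0 ≅ Z.
  H_1: rank ker ∂_1 − rank ∂_2 = (27 − 8) − 18 = 1, and ∂_2 has invariant factor 2 > 1, so H_1 ≅ Z ⊕ Z/2Z.
  H_2: rank ker ∂_2 − rank ∂_3 = (18 − 18) − 0 = 0, and there is no ∂_3, so H_2 ≅ 0.

(K is a triangulation of the Klein bottle.)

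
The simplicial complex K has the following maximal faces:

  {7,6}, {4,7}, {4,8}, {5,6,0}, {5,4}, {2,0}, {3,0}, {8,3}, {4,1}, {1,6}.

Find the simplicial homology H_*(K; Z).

Order the vertices as 0 < 1 < 2 < 3 < 4 < 5 < 6 < 7 < 8. Listing each simplex with vertices in this order, K has dimension 2 with simplices:

  0-simplices (9): [0], [1], [2], [3], [4], [5], [6], [7], [8]
  1-simplices (12): [0,2], [0,3], [0,5], [0,6], [1,4], [1,6], [3,8], [4,5], [4,7], [4,8], [5,6], [6,7]
  2-simplices (1): [0,5,6]

giving chain groups C_0 ≅ Z^9, C_1 ≅ Z^12, C_2 ≅ Z^1.

∂_1: C_1 → C_0 sends each edge [p,q] (with p < q) to q − p. For instance
  ∂[4,7] = [7] − [4].
This gives a 9×12 integer matrix of rank 8; reducing to Smith normal form yields diagonal entries (1,1,1,1,1,1,1,1).

∂_2: C_2 → C_1 maps a triangle to the signed sum of its edges. For instance
  ∂[0,5,6] = [5,6] − [0,6] + [0,5].
This gives a 12×1 integer matrix of rank 1; reducing to Smith normal form yields diagonal entries (1).

Now H_k = ker ∂_k / im ∂_{k+1}, so:

  H_0: rank C_0 − rank ∂_1 = 9 − 8 = 1, and the invariant factors of ∂_1 are all 1, so H_0 ≅ Z.
  H_1: rank ker ∂_1 − rank ∂_2 = (12 − 8) − 1 = 3, and the invariant factors of ∂_2 are all 1, so H_1 ≅ Z^3.
  H_2: rank ker ∂_2 − rank ∂_3 = (1 − 1) − 0 = 0, and there is no ∂_3, so H_2 ≅ 0.

As a check, the Euler characteristic is 9 − 12 + 1 = -2, which agrees with 1 − 3 + 0 = -2.

H_0 ≅ Z,  H_1 ≅ Z^3,  H_2 = 0.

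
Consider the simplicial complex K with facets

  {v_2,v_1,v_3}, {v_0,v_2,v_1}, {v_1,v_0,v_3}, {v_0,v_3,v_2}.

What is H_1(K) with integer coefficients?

We work with the vertex ordering v_0 < v_1 < v_2 < v_3. The simplices of K, each written with vertices in increasing order, are:

  0-simplices (4): [v_0], [v_1], [v_2], [v_3]
  1-simplices (6): [v_0,v_1], [v_0,v_2], [v_0,v_3], [v_1,v_2], [v_1,v_3], [v_2,v_3]
  2-simplices (4): [v_0,v_1,v_2], [v_0,v_1,v_3], [v_0,v_2,v_3], [v_1,v_2,v_3]

so the chain groups are C_0 ≅ Z^4, C_1 ≅ Z^6, C_2 ≅ Z^4.

Boundary ∂_1: C_1 → C_0 sends each edge [p,q] (with p < q) to q − p. For instance
  ∂[v_1,v_2] = [v_2] − [v_1].
The 4×6 boundary matrix has rank 3 and Smith normal form diag(1,1,1).

Boundary ∂_2: C_2 → C_1 maps a triangle to the signed sum of its edges. For instance
  ∂[v_0,v_1,v_2] = [v_1,v_2] − [v_0,v_2] + [v_0,v_1],
  ∂[v_0,v_2,v_3] = [v_2,v_3] − [v_0,v_3] + [v_0,v_2].
The resulting 6×4 matrix has rank 3, and its Smith normal form has invariant factors (1,1,1).

Reading off H_k = ker ∂_k / im ∂_{k+1}:

  H_1: rank ker ∂_1 − rank ∂_2 = (6 − 3) − 3 = 0, and the invariant factors of ∂_2 are all 1, so H_1 ≅ 0.

(K is a triangulation of the 2-sphere S^2.)

H_1 ≅ 0.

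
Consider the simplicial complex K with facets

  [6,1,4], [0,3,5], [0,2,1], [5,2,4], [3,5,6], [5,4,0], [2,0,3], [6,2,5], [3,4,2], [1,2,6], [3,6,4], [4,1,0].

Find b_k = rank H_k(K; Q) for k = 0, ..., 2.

We work with the vertex ordering 0 < 1 < 2 < 3 < 4 < 5 < 6. The simplices of K, each written with vertices in increasing order, are:

  0-simplices (7): [0], [1], [2], [3], [4], [5], [6]
  1-simplices (18): [0,1], [0,2], [0,3], [0,4], [0,5], [1,2], [1,4], [1,6], [2,3], [2,4], [2,5], [2,6], [3,4], [3,5], [3,6], [4,5], [4,6], [5,6]
  2-simplices (12): [0,1,2], [0,1,4], [0,2,3], [0,3,5], [0,4,5], [1,2,6], [1,4,6], [2,3,4], [2,4,5], [2,5,6], [3,4,6], [3,5,6]

giving chain groups C_0 ≅ Z^7, C_1 ≅ Z^18, C_2 ≅ Z^12.

The boundary map ∂_1: C_1 → C_0 sends each edge [p,q] (with p < q) to q − p. For instance
  ∂[2,3] = [3] − [2].
As a 7×18 matrix over Z this has rank 6, with invariant factors (1,1,1,1,1,1).

∂_2: C_2 → C_1 acts by ∂[p,q,r] = [q,r] − [p,r] + [p,q]. For instance
  ∂[0,1,2] = [1,2] − [0,2] + [0,1],
  ∂[0,4,5] = [4,5] − [0,5] + [0,4].
As a 18×12 matrix over Z this has rank 12, with invariant factors (1,1,1,1,1,1,1,1,1,1,1,2).

Now H_k = ker ∂_k / im ∂_{k+1}, so:

  H_0: rank C_0 − rank ∂_1 = 7 − 6 = 1, and the invariant factors of ∂_1 are all 1, so H_0 = Z.
  H_1: rank ker ∂_1 − rank ∂_2 = (18 − 6) − 12 = 0, and ∂_2 has invariant factor 2 > 1, so H_1 = Z_2.
  H_2: rank ker ∂_2 − rank ∂_3 = (12 − 12) − 0 = 0, and there is no ∂_3, so H_2 = 0.

(K is a triangulation of the real projective plane RP^2.)

Hence the Betti numbers are b_0 = 1, b_1 = 0, b_2 = 0.

b_0 = 1, b_1 = 0, b_2 = 0.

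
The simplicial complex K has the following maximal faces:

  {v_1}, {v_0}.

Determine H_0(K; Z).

H_0 ≅ Z^2.

We work with the vertex ordering v_0 < v_1. The simplices of K, each written with vertices in increasing order, are:

  0-simplices (2): [v_0], [v_1]

so the chain groups are C_0 ≅ Z^2.

From H_k ≅ ker(∂_k) / im(∂_{k+1}) we obtain:

  H_0: rank C_0 − rank ∂_1 = 2 − 0 = 2, and there is no ∂_1, so H_0 = Z^2.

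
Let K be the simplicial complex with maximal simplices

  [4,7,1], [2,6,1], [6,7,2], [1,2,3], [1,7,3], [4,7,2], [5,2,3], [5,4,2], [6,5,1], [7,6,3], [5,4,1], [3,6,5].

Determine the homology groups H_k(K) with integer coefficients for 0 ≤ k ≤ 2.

H_0 ≅ Z,  H_1 ≅ Z/2,  H_2 = 0.

We work with the vertex ordering 1 < 2 < 3 < 4 < 5 < 6 < 7. The simplices of K, each written with vertices in increasing order, are:

  0-simplices (7): [1], [2], [3], [4], [5], [6], [7]
  1-simplices (18): [1,2], [1,3], [1,4], [1,5], [1,6], [1,7], [2,3], [2,4], [2,5], [2,6], [2,7], [3,5], [3,6], [3,7], [4,5], [4,7], [5,6], [6,7]
  2-simplices (12): [1,2,3], [1,2,6], [1,3,7], [1,4,5], [1,4,7], [1,5,6], [2,3,5], [2,4,5], [2,4,7], [2,6,7], [3,5,6], [3,6,7]

giving chain groups C_0 ≅ Z^7, C_1 ≅ Z^18, C_2 ≅ Z^12.

Boundary ∂_1: C_1 → C_0 is given by ∂[p,q] = [q] − [p]. For instance
  ∂[6,7] = [7] − [6].
As a 7×18 matrix over Z this has rank 6, with invariant factors (1,1,1,1,1,1).

∂_2: C_2 → C_1 acts by ∂[p,q,r] = [q,r] − [p,r] + [p,q]. For instance
  ∂[1,2,3] = [2,3] − [1,3] + [1,2],
  ∂[3,5,6] = [5,6] − [3,6] + [3,5].
The 18×12 boundary matrix has rank 12 and Smith normal form diag(1,1,1,1,1,1,1,1,1,1,1,2).

Now H_k = ker ∂_k / im ∂_{k+1}, so:

  H_0: rank C_0 − rank ∂_1 = 7 − 6 = 1, and the invariant factors of ∂_1 are all 1, so H_0 ≅ Z.
  H_1: rank ker ∂_1 − rank ∂_2 = (18 − 6) − 12 = 0, and ∂_2 has invariant factor 2 > 1, so H_1 ≅ Z/2.
  H_2: rank ker ∂_2 − rank ∂_3 = (12 − 12) − 0 = 0, and there is no ∂_3, so H_2 ≅ 0.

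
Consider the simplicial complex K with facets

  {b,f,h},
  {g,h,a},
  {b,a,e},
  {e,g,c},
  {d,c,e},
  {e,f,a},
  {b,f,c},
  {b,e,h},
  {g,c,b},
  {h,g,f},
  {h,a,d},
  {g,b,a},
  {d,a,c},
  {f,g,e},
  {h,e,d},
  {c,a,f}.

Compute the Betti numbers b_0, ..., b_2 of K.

b_0 = 1, b_1 = 2, b_2 = 1.

We work with the vertex ordering a < b < c < d < e < f < g < h. The simplices of K, each written with vertices in increasing order, are:

  0-simplices (8): a, b, c, d, e, f, g, h
  1-simplices (24): ab, ac, ad, ae, af, ag, ah, bc, be, bf, bg, bh, cd, ce, cf, cg, de, dh, ef, eg, eh, fg, fh, gh
  2-simplices (16): abe, abg, acd, acf, adh, aef, agh, bcf, bcg, beh, bfh, cde, ceg, deh, efg, fgh

Hence C_0 ≅ Z^8, C_1 ≅ Z^24, C_2 ≅ Z^16.

The boundary map ∂_1: C_1 → C_0 sends each edge [p,q] (with p < q) to q − p. For instance
  ∂ac = c − a.
The 8×24 boundary matrix has rank 7 and Smith normal form diag(1,1,1,1,1,1,1).

The boundary map ∂_2: C_2 → C_1 acts by ∂[p,q,r] = [q,r] − [p,r] + [p,q]. For instance
  ∂adh = dh − ah + ad,
  ∂bfh = fh − bh + bf.
The resulting 24×16 matrix has rank 15, and its Smith normal form has invariant factors (1,1,1,1,1,1,1,1,1,1,1,1,1,1,1).

From H_k ≅ ker(∂_k) / im(∂_{k+1}) we obtain:

  H_0: rank C_0 − rank ∂_1 = 8 − 7 = 1, and the invariant factors of ∂_1 are all 1, so H_0 = Z.
  H_1: rank ker ∂_1 − rank ∂_2 = (24 − 7) − 15 = 2, and the invariant factors of ∂_2 are all 1, so H_1 = Z^2.
  H_2: rank ker ∂_2 − rank ∂_3 = (16 − 15) − 0 = 1, and there is no ∂_3, so H_2 = Z.

As a check, the Euler characteristic is 8 − 24 + 16 = 0, which agrees with 1 − 2 + 1 = 0.
(K is a triangulation of the torus T^2.)

Hence the Betti numbers are b_0 = 1, b_1 = 2, b_2 = 1.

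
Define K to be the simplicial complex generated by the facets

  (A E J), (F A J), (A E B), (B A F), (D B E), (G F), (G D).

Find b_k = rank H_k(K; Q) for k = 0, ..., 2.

b_0 = 1, b_1 = 1, b_2 = 0.

K has 7 vertices, 12 edges, 5 triangles.
rank ∂_0 = 0, rank ∂_1 = 6 ⇒ b_0 = 7 − 0 − 6 = 1; all invariant factors of ∂_1 are 1 so no torsion. So H_0 ≅ Z.
rank ∂_1 = 6, rank ∂_2 = 5 ⇒ b_1 = 12 − 6 − 5 = 1; all invariant factors of ∂_2 are 1 so no torsion. So H_1 ≅ Z.
rank ∂_2 = 5, rank ∂_3 = 0 ⇒ b_2 = 5 − 5 − 0 = 0. So H_2 ≅ 0.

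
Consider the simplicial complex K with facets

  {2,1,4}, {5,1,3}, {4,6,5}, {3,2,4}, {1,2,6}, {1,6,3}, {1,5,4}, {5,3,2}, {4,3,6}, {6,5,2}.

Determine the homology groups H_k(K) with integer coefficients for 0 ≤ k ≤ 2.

Fix the vertex order 1 < 2 < 3 < 4 < 5 < 6 and write every simplex with vertices in increasing order. Then dim K = 2 and the simplices of K are:

  0-simplices (6): [1], [2], [3], [4], [5], [6]
  1-simplices (15): [1,2], [1,3], [1,4], [1,5], [1,6], [2,3], [2,4], [2,5], [2,6], [3,4], [3,5], [3,6], [4,5], [4,6], [5,6]
  2-simplices (10): [1,2,4], [1,2,6], [1,3,5], [1,3,6], [1,4,5], [2,3,4], [2,3,5], [2,5,6], [3,4,6], [4,5,6]

giving chain groups C_0 ≅ Z^6, C_1 ≅ Z^15, C_2 ≅ Z^10.

∂_1: C_1 → C_0 is given by ∂[p,q] = [q] − [p].
The resulting 6×15 matrix has rank 5, and its Smith normal form has invariant factors (1,1,1,1,1).

Boundary ∂_2: C_2 → C_1 sends each 2-simplex [p,q,r] to [q,r] − [p,r] + [p,q]. For instance
  ∂[4,5,6] = [5,6] − [4,6] + [4,5],
  ∂[3,4,6] = [4,6] − [3,6] + [3,4].
As a 15×10 matrix over Z this has rank 10, with invariant factors (1,1,1,1,1,1,1,1,1,2).

Now H_k = ker ∂_k / im ∂_{k+1}, so:

  H_0: rank C_0 − rank ∂_1 = 6 − 5 = 1, and the invariant factors of ∂_1 are all 1, so H_0 = Z.
  H_1: rank ker ∂_1 − rank ∂_2 = (15 − 5) − 10 = 0, and ∂_2 has invariant factor 2 > 1, so H_1 = Z/2Z.
  H_2: rank ker ∂_2 − rank ∂_3 = (10 − 10) − 0 = 0, and there is no ∂_3, so H_2 = 0.

(K is a triangulation of the real projective plane RP^2.)

H_0 = Z,  H_1 = Z/2Z,  H_2 = 0.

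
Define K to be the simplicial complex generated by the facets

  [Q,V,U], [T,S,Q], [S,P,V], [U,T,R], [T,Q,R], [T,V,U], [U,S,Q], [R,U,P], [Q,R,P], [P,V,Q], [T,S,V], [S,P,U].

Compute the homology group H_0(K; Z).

H_0 ≅ Z.

We work with the vertex ordering P < Q < R < S < T < U < V. The simplices of K, each written with vertices in increasing order, are:

  0-simplices (7): P, Q, R, S, T, U, V
  1-simplices (18): PQ, PR, PS, PU, PV, QR, QS, QT, QU, QV, RT, RU, ST, SU, SV, TU, TV, UV
  2-simplices (12): PQR, PQV, PRU, PSU, PSV, QRT, QST, QSU, QUV, RTU, STV, TUV

giving chain groups C_0 ≅ Z^7, C_1 ≅ Z^18, C_2 ≅ Z^12.

Boundary ∂_1: C_1 → C_0 maps an edge to its endpoints' difference, ∂[p,q] = q − p.
This gives a 7×18 integer matrix of rank 6; reducing to Smith normal form yields diagonal entries (1,1,1,1,1,1).

The boundary map ∂_2: C_2 → C_1 sends each 2-simplex [p,q,r] to [q,r] − [p,r] + [p,q]. For instance
  ∂QST = ST − QT + QS,
  ∂PQR = QR − PR + PQ.
The 18×12 boundary matrix has rank 12 and Smith normal form diag(1,1,1,1,1,1,1,1,1,1,1,2).

From H_k ≅ ker(∂_k) / im(∂_{k+1}) we obtain:

  H_0: rank C_0 − rank ∂_1 = 7 − 6 = 1, and the invariant factors of ∂_1 are all 1, so H_0 ≅ Z.

(K is a triangulation of the real projective plane RP^2.)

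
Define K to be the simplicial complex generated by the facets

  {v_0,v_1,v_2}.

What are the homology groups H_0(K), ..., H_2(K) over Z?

Take the total order v_0 < v_1 < v_2 on the vertex set. Then K (dimension 2) consists of the simplices:

  0-simplices (3): [v_0], [v_1], [v_2]
  1-simplices (3): [v_0,v_1], [v_0,v_2], [v_1,v_2]
  2-simplices (1): [v_0,v_1,v_2]

giving chain groups C_0 ≅ Z^3, C_1 ≅ Z^3, C_2 ≅ Z^1.

Boundary ∂_1: C_1 → C_0 maps an edge to its endpoints' difference, ∂[p,q] = q − p. For instance
  ∂[v_0,v_2] = [v_2] − [v_0].
The resulting 3×3 matrix has rank 2, and its Smith normal form has invariant factors (1,1).

Boundary ∂_2: C_2 → C_1 acts by ∂[p,q,r] = [q,r] − [p,r] + [p,q]. For instance
  ∂[v_0,v_1,v_2] = [v_1,v_2] − [v_0,v_2] + [v_0,v_1].
This gives a 3×1 integer matrix of rank 1; reducing to Smith normal form yields diagonal entries (1).

Now H_k = ker ∂_k / im ∂_{k+1}, so:

  H_0: rank C_0 − rank ∂_1 = 3 − 2 = 1, and the invariant factors of ∂_1 are all 1, so H_0 ≅ Z.
  H_1: rank ker ∂_1 − rank ∂_2 = (3 − 2) − 1 = 0, and the invariant factors of ∂_2 are all 1, so H_1 ≅ 0.
  H_2: rank ker ∂_2 − rank ∂_3 = (1 − 1) − 0 = 0, and there is no ∂_3, so H_2 ≅ 0.

(K is a triangulation of the 2-simplex.)

H_0 ≅ Z,  H_1 = 0,  H_2 = 0.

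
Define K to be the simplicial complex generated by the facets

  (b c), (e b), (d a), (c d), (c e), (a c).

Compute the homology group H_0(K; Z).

H_0 ≅ Z.

Take the total order a < b < c < d < e on the vertex set. Then K (dimension 1) consists of the simplices:

  0-simplices (5): a, b, c, d, e
  1-simplices (6): ac, ad, bc, be, cd, ce

so the chain groups are C_0 ≅ Z^5, C_1 ≅ Z^6.

∂_1: C_1 → C_0 sends each edge [p,q] (with p < q) to q − p.
The 5×6 boundary matrix has rank 4 and Smith normal form diag(1,1,1,1).

Computing H_k = (kernel of ∂_k) / (image of ∂_{k+1}):

  H_0: rank C_0 − rank ∂_1 = 5 − 4 = 1, and the invariant factors of ∂_1 are all 1, so H_0 = Z.

(K is a triangulation of a wedge of 2 circles.)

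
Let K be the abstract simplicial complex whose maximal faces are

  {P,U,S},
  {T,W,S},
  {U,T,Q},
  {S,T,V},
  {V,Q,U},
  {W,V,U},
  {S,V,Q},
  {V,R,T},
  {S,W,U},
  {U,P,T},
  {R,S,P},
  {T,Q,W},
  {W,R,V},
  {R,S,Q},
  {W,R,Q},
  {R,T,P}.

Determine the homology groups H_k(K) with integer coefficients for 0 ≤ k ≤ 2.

We work with the vertex ordering P < Q < R < S < T < U < V < W. The simplices of K, each written with vertices in increasing order, are:

  0-simplices (8): P, Q, R, S, T, U, V, W
  1-simplices (24): PR, PS, PT, PU, QR, QS, QT, QU, QV, QW, RS, RT, RV, RW, ST, SU, SV, SW, TU, TV, TW, UV, UW, VW
  2-simplices (16): PRS, PRT, PSU, PTU, QRS, QRW, QSV, QTU, QTW, QUV, RTV, RVW, STV, STW, SUW, UVW

Hence C_0 ≅ Z^8, C_1 ≅ Z^24, C_2 ≅ Z^16.

∂_1: C_1 → C_0 maps an edge to its endpoints' difference, ∂[p,q] = q − p. For instance
  ∂QV = V − Q.
The resulting 8×24 matrix has rank 7, and its Smith normal form has invariant factors (1,1,1,1,1,1,1).

∂_2: C_2 → C_1 acts by ∂[p,q,r] = [q,r] − [p,r] + [p,q]. For instance
  ∂PRT = RT − PT + PR,
  ∂PTU = TU − PU + PT.
The 24×16 boundary matrix has rank 15 and Smith normal form diag(1,1,1,1,1,1,1,1,1,1,1,1,1,1,1).

From H_k ≅ ker(∂_k) / im(∂_{k+1}) we obtain:

  H_0: rank C_0 − rank ∂_1 = 8 − 7 = 1, and the invariant factors of ∂_1 are all 1, so H_0 ≅ Z.
  H_1: rank ker ∂_1 − rank ∂_2 = (24 − 7) − 15 = 2, and the invariant factors of ∂_2 are all 1, so H_1 ≅ Z^2.
  H_2: rank ker ∂_2 − rank ∂_3 = (16 − 15) − 0 = 1, and there is no ∂_3, so H_2 ≅ Z.

H_0 ≅ Z,  H_1 ≅ Z^2,  H_2 ≅ Z.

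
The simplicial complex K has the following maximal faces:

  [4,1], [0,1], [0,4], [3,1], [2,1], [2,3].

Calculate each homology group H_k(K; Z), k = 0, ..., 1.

K has 5 vertices, 6 edges.
rank ∂_0 = 0, rank ∂_1 = 4 ⇒ b_0 = 5 − 0 − 4 = 1; all invariant factors of ∂_1 are 1 so no torsion. So H_0 ≅ Z.
rank ∂_1 = 4, rank ∂_2 = 0 ⇒ b_1 = 6 − 4 − 0 = 2. So H_1 ≅ Z^2.

H_0 = Z,  H_1 = Z^2.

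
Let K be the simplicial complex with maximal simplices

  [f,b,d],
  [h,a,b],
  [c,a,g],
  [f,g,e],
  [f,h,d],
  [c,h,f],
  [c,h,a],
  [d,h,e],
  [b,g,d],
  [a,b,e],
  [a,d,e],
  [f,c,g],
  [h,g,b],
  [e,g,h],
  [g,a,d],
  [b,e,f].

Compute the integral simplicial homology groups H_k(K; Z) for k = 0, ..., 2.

We work with the vertex ordering a < b < c < d < e < f < g < h. The simplices of K, each written with vertices in increasing order, are:

  0-simplices (8): a, b, c, d, e, f, g, h
  1-simplices (24): ab, ac, ad, ae, ag, ah, bd, be, bf, bg, bh, cf, cg, ch, de, df, dg, dh, ef, eg, eh, fg, fh, gh
  2-simplices (16): abe, abh, acg, ach, ade, adg, bdf, bdg, bef, bgh, cfg, cfh, deh, dfh, efg, egh

so the chain groups are C_0 ≅ Z^8, C_1 ≅ Z^24, C_2 ≅ Z^16.

Boundary ∂_1: C_1 → C_0 is given by ∂[p,q] = [q] − [p]. For instance
  ∂dh = h − d.
The resulting 8×24 matrix has rank 7, and its Smith normal form has invariant factors (1,1,1,1,1,1,1).

∂_2: C_2 → C_1 acts by ∂[p,q,r] = [q,r] − [p,r] + [p,q]. For instance
  ∂bdf = df − bf + bd,
  ∂ade = de − ae + ad.
This gives a 24×16 integer matrix of rank 15; reducing to Smith normal form yields diagonal entries (1,1,1,1,1,1,1,1,1,1,1,1,1,1,1).

Computing H_k = (kernel of ∂_k) / (image of ∂_{k+1}):

  H_0: rank C_0 − rank ∂_1 = 8 − 7 = 1, and the invariant factors of ∂_1 are all 1, so H_0 ≅ Z.
  H_1: rank ker ∂_1 − rank ∂_2 = (24 − 7) − 15 = 2, and the invariant factors of ∂_2 are all 1, so H_1 ≅ Z^2.
  H_2: rank ker ∂_2 − rank ∂_3 = (16 − 15) − 0 = 1, and there is no ∂_3, so H_2 ≅ Z.

As a check, the Euler characteristic is 8 − 24 + 16 = 0, which agrees with 1 − 2 + 1 = 0.

H_0 ≅ Z,  H_1 ≅ Z^2,  H_2 ≅ Z.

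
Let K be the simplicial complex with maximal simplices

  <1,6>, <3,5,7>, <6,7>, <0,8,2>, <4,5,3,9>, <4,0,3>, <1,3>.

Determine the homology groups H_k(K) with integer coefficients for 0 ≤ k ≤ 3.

Order the vertices as 0 < 1 < 2 < 3 < 4 < 5 < 6 < 7 < 8 < 9. Listing each simplex with vertices in this order, K has dimension 3 with simplices:

  0-simplices (10): [0], [1], [2], [3], [4], [5], [6], [7], [8], [9]
  1-simplices (16): [0,2], [0,3], [0,4], [0,8], [1,3], [1,6], [2,8], [3,4], [3,5], [3,7], [3,9], [4,5], [4,9], [5,7], [5,9], [6,7]
  2-simplices (7): [0,2,8], [0,3,4], [3,4,5], [3,4,9], [3,5,7], [3,5,9], [4,5,9]
  3-simplices (1): [3,4,5,9]

giving chain groups C_0 ≅ Z^10, C_1 ≅ Z^16, C_2 ≅ Z^7, C_3 ≅ Z^1.

∂_1: C_1 → C_0 sends each edge [p,q] (with p < q) to q − p.
This gives a 10×16 integer matrix of rank 9; reducing to Smith normal form yields diagonal entries (1,1,1,1,1,1,1,1,1).

Boundary ∂_2: C_2 → C_1 sends each 2-simplex [p,q,r] to [q,r] − [p,r] + [p,q]. For instance
  ∂[0,2,8] = [2,8] − [0,8] + [0,2],
  ∂[4,5,9] = [5,9] − [4,9] + [4,5].
The resulting 16×7 matrix has rank 6, and its Smith normal form has invariant factors (1,1,1,1,1,1).

The boundary map ∂_3: C_3 → C_2 sends each 3-simplex σ to the alternating sum Σ_i (−1)^i (σ with its i-th vertex removed). For instance
  ∂[3,4,5,9] = [4,5,9] − [3,5,9] + [3,4,9] − [3,4,5].
The resulting 7×1 matrix has rank 1, and its Smith normal form has invariant factors (1).

Reading off H_k = ker ∂_k / im ∂_{k+1}:

  H_0: rank C_0 − rank ∂_1 = 10 − 9 = 1, and the invariant factors of ∂_1 are all 1, so H_0 = Z.
  H_1: rank ker ∂_1 − rank ∂_2 = (16 − 9) − 6 = 1, and the invariant factors of ∂_2 are all 1, so H_1 = Z.
  H_2: rank ker ∂_2 − rank ∂_3 = (7 − 6) − 1 = 0, and the invariant factors of ∂_3 are all 1, so H_2 = 0.
  H_3: rank ker ∂_3 − rank ∂_4 = (1 − 1) − 0 = 0, and there is no ∂_4, so H_3 = 0.

H_0 = Z,  H_1 = Z,  H_2 = 0,  H_3 = 0.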